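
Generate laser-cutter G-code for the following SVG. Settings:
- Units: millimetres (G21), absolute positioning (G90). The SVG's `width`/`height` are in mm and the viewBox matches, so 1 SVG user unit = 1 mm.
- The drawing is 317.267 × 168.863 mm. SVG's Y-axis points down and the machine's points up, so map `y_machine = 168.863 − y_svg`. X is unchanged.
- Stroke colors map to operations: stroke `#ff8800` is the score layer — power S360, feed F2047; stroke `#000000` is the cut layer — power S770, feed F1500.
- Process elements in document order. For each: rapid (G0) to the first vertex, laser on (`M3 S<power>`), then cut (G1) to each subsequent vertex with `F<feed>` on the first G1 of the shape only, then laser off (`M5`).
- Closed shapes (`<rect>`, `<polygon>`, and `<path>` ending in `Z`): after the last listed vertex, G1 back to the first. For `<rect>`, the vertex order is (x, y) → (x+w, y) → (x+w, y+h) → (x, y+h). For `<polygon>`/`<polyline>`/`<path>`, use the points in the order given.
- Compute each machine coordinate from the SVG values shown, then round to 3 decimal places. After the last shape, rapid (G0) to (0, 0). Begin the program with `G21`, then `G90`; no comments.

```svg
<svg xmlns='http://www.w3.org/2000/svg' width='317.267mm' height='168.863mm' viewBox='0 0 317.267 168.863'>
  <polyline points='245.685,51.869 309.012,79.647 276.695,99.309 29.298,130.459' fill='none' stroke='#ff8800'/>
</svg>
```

1 u = 1 mm; y_m = 168.863 − y.

[1] `<polyline>` open polyline, #ff8800→score S360 F2047: (245.685,116.994) → (309.012,89.216) → (276.695,69.554) → (29.298,38.404)

G21
G90
G0 X245.685 Y116.994
M3 S360
G1 X309.012 Y89.216 F2047
G1 X276.695 Y69.554
G1 X29.298 Y38.404
M5
G0 X0.000 Y0.000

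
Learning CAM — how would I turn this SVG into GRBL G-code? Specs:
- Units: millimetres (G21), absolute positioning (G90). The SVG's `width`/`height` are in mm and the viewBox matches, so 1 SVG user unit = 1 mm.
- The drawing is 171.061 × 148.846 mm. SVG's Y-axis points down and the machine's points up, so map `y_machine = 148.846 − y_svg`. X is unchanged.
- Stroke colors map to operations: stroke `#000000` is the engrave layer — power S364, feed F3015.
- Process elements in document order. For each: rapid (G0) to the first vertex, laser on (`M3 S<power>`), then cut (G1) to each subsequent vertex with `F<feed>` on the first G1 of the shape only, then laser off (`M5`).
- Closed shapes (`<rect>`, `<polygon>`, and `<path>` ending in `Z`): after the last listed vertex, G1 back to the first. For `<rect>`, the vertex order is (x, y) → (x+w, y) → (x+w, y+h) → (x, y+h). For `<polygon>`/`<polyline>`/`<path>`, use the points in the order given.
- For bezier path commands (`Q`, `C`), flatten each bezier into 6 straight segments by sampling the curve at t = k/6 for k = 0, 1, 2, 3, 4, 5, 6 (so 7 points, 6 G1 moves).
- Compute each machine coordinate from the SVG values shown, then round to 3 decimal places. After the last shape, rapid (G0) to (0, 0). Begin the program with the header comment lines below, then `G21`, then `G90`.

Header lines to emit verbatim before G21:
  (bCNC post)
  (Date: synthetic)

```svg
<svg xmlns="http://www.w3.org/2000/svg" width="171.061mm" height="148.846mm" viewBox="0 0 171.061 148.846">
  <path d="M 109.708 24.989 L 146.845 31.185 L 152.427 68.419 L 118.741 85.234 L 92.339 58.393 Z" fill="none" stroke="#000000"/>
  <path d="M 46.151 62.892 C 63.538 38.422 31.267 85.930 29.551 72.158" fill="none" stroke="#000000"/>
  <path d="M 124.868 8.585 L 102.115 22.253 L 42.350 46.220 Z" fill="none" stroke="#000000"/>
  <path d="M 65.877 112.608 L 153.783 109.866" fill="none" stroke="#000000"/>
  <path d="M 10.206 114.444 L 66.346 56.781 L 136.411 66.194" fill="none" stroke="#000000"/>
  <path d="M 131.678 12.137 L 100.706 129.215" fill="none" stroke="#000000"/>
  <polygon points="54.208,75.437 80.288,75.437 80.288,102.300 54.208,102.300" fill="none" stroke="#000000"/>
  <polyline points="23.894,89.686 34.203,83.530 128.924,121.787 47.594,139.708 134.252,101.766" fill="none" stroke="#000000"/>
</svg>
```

(bCNC post)
(Date: synthetic)
G21
G90
G0 X109.708 Y123.857
M3 S364
G1 X146.845 Y117.661 F3015
G1 X152.427 Y80.427
G1 X118.741 Y63.612
G1 X92.339 Y90.453
G1 X109.708 Y123.857
M5
G0 X46.151 Y85.954
M3 S364
G1 X51.078 Y92.808 F3015
G1 X49.956 Y91.367
G1 X45.015 Y85.333
G1 X38.481 Y78.407
G1 X32.584 Y74.292
G1 X29.551 Y76.688
M5
G0 X124.868 Y140.261
M3 S364
G1 X102.115 Y126.593 F3015
G1 X42.350 Y102.626
G1 X124.868 Y140.261
M5
G0 X65.877 Y36.238
M3 S364
G1 X153.783 Y38.980 F3015
M5
G0 X10.206 Y34.402
M3 S364
G1 X66.346 Y92.065 F3015
G1 X136.411 Y82.652
M5
G0 X131.678 Y136.709
M3 S364
G1 X100.706 Y19.631 F3015
M5
G0 X54.208 Y73.409
M3 S364
G1 X80.288 Y73.409 F3015
G1 X80.288 Y46.546
G1 X54.208 Y46.546
G1 X54.208 Y73.409
M5
G0 X23.894 Y59.160
M3 S364
G1 X34.203 Y65.316 F3015
G1 X128.924 Y27.059
G1 X47.594 Y9.138
G1 X134.252 Y47.080
M5
G0 X0.000 Y0.000

Since the viewBox matches the mm dimensions, user units are millimetres directly. The only transform is the Y-flip y_m = 148.846 − y_svg.

Shape 1 is a regular polygon drawn with `<path>`. Its stroke #000000 means engrave at S364, F3015. After flipping Y the toolpath is (109.708,123.857) → (146.845,117.661) → (152.427,80.427) → (118.741,63.612) → (92.339,90.453) → (109.708,123.857), returning to the start.

Shape 2 is a cubic bezier drawn with `<path>`. Its stroke #000000 means engrave at S364, F3015. After flipping Y the toolpath is (46.151,85.954) → (51.078,92.808) → (49.956,91.367) → (45.015,85.333) → (38.481,78.407) → (32.584,74.292) → (29.551,76.688).

Shape 3 is a closed polygon drawn with `<path>`. Its stroke #000000 means engrave at S364, F3015. After flipping Y the toolpath is (124.868,140.261) → (102.115,126.593) → (42.350,102.626) → (124.868,140.261), returning to the start.

Shape 4 is a line segment drawn with `<path>`. Its stroke #000000 means engrave at S364, F3015. After flipping Y the toolpath is (65.877,36.238) → (153.783,38.980).

Shape 5 is a open polyline drawn with `<path>`. Its stroke #000000 means engrave at S364, F3015. After flipping Y the toolpath is (10.206,34.402) → (66.346,92.065) → (136.411,82.652).

Shape 6 is a line segment drawn with `<path>`. Its stroke #000000 means engrave at S364, F3015. After flipping Y the toolpath is (131.678,136.709) → (100.706,19.631).

Shape 7 is a rectangle drawn with `<polygon>`. Its stroke #000000 means engrave at S364, F3015. After flipping Y the toolpath is (54.208,73.409) → (80.288,73.409) → (80.288,46.546) → (54.208,46.546) → (54.208,73.409), returning to the start.

Shape 8 is a open polyline drawn with `<polyline>`. Its stroke #000000 means engrave at S364, F3015. After flipping Y the toolpath is (23.894,59.160) → (34.203,65.316) → (128.924,27.059) → (47.594,9.138) → (134.252,47.080).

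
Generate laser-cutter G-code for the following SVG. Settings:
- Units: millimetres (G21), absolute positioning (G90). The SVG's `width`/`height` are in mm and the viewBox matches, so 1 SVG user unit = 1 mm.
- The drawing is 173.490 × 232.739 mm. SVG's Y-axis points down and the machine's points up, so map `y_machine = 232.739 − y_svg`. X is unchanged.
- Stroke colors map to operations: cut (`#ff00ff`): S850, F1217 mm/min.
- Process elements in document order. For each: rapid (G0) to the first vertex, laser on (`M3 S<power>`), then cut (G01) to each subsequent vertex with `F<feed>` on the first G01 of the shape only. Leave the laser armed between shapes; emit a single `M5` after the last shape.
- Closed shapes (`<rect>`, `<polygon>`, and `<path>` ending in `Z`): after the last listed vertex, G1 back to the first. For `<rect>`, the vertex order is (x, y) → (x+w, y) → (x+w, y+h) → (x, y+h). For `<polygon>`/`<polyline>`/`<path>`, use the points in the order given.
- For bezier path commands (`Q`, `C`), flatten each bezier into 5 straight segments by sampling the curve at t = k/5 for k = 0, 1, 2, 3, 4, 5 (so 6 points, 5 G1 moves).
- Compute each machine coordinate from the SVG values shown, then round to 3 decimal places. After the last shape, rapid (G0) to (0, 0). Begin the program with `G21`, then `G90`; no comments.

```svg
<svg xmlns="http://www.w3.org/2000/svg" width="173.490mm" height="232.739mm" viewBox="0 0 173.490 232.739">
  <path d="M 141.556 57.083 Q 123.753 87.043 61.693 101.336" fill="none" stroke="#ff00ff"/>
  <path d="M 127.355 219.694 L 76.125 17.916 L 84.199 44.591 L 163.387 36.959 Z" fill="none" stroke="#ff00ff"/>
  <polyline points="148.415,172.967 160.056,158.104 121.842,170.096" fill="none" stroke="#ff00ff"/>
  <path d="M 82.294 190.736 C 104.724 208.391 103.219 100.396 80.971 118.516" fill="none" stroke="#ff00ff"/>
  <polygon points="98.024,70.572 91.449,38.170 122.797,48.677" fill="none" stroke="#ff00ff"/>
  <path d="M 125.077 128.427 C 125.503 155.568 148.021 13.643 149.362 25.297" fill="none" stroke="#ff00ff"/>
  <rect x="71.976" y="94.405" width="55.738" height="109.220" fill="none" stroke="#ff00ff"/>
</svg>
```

Since the viewBox matches the mm dimensions, user units are millimetres directly. The only transform is the Y-flip y_m = 232.739 − y_svg.

Shape 1 is a quadratic bezier drawn with `<path>`. Its stroke #ff00ff means cut at S850, F1217. After flipping Y the toolpath is (141.556,175.656) → (132.665,164.299) → (120.232,154.195) → (104.260,145.344) → (84.747,137.747) → (61.693,131.403).

Shape 2 is a closed polygon drawn with `<path>`. Its stroke #ff00ff means cut at S850, F1217. After flipping Y the toolpath is (127.355,13.045) → (76.125,214.823) → (84.199,188.148) → (163.387,195.780) → (127.355,13.045), returning to the start.

Shape 3 is a open polyline drawn with `<polyline>`. Its stroke #ff00ff means cut at S850, F1217. After flipping Y the toolpath is (148.415,59.772) → (160.056,74.635) → (121.842,62.643).

Shape 4 is a cubic bezier drawn with `<path>`. Its stroke #ff00ff means cut at S850, F1217. After flipping Y the toolpath is (82.294,42.003) → (92.905,44.474) → (97.925,65.016) → (97.508,91.545) → (91.805,111.975) → (80.971,114.223).

Shape 5 is a regular polygon drawn with `<polygon>`. Its stroke #ff00ff means cut at S850, F1217. After flipping Y the toolpath is (98.024,162.167) → (91.449,194.569) → (122.797,184.062) → (98.024,162.167), returning to the start.

Shape 6 is a cubic bezier drawn with `<path>`. Its stroke #ff00ff means cut at S850, F1217. After flipping Y the toolpath is (125.077,104.312) → (127.637,105.734) → (133.423,132.245) → (140.357,168.358) → (146.362,198.586) → (149.362,207.442).

Shape 7 is a rectangle drawn with `<rect>`. Its stroke #ff00ff means cut at S850, F1217. After flipping Y the toolpath is (71.976,138.334) → (127.714,138.334) → (127.714,29.114) → (71.976,29.114) → (71.976,138.334), returning to the start.

G21
G90
G0 X141.556 Y175.656
M3 S850
G01 X132.665 Y164.299 F1217
G01 X120.232 Y154.195
G01 X104.260 Y145.344
G01 X84.747 Y137.747
G01 X61.693 Y131.403
G0 X127.355 Y13.045
M3 S850
G01 X76.125 Y214.823 F1217
G01 X84.199 Y188.148
G01 X163.387 Y195.780
G01 X127.355 Y13.045
G0 X148.415 Y59.772
M3 S850
G01 X160.056 Y74.635 F1217
G01 X121.842 Y62.643
G0 X82.294 Y42.003
M3 S850
G01 X92.905 Y44.474 F1217
G01 X97.925 Y65.016
G01 X97.508 Y91.545
G01 X91.805 Y111.975
G01 X80.971 Y114.223
G0 X98.024 Y162.167
M3 S850
G01 X91.449 Y194.569 F1217
G01 X122.797 Y184.062
G01 X98.024 Y162.167
G0 X125.077 Y104.312
M3 S850
G01 X127.637 Y105.734 F1217
G01 X133.423 Y132.245
G01 X140.357 Y168.358
G01 X146.362 Y198.586
G01 X149.362 Y207.442
G0 X71.976 Y138.334
M3 S850
G01 X127.714 Y138.334 F1217
G01 X127.714 Y29.114
G01 X71.976 Y29.114
G01 X71.976 Y138.334
M5
G0 X0.000 Y0.000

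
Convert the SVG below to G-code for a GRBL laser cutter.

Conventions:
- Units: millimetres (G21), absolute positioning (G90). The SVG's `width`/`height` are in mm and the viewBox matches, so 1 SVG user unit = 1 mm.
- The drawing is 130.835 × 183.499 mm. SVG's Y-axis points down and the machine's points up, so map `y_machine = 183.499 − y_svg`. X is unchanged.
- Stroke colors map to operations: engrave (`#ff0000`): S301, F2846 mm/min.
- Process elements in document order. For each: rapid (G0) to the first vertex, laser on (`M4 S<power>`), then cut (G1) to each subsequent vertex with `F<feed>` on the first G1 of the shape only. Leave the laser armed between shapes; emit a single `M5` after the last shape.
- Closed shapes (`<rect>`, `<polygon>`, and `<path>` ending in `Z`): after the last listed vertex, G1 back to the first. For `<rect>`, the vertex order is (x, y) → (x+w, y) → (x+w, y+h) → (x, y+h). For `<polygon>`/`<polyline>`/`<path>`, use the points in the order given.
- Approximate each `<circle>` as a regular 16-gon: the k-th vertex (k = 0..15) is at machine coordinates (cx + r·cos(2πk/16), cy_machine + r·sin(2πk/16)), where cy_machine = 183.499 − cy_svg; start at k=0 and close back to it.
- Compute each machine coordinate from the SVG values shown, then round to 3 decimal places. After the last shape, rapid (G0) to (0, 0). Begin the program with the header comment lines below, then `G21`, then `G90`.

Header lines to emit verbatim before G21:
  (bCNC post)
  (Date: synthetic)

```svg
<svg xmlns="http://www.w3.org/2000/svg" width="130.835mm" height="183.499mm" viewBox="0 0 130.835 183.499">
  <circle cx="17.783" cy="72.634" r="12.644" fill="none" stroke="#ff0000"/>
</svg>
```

(bCNC post)
(Date: synthetic)
G21
G90
G0 X30.427 Y110.865
M4 S301
G1 X29.465 Y115.704 F2846
G1 X26.724 Y119.806
G1 X22.622 Y122.547
G1 X17.783 Y123.509
G1 X12.944 Y122.547
G1 X8.842 Y119.806
G1 X6.101 Y115.704
G1 X5.139 Y110.865
G1 X6.101 Y106.026
G1 X8.842 Y101.924
G1 X12.944 Y99.183
G1 X17.783 Y98.221
G1 X22.622 Y99.183
G1 X26.724 Y101.924
G1 X29.465 Y106.026
G1 X30.427 Y110.865
M5
G0 X0.000 Y0.000

Since the viewBox matches the mm dimensions, user units are millimetres directly. The only transform is the Y-flip y_m = 183.499 − y_svg.

Shape 1 is a circle drawn with `<circle>`. Its stroke #ff0000 means engrave at S301, F2846. After flipping Y the toolpath is (30.427,110.865) → (29.465,115.704) → (26.724,119.806) → (22.622,122.547) → (17.783,123.509) → (12.944,122.547) → (8.842,119.806) → (6.101,115.704) → (5.139,110.865) → (6.101,106.026) → (8.842,101.924) → (12.944,99.183) → (17.783,98.221) → (22.622,99.183) → (26.724,101.924) → (29.465,106.026) → (30.427,110.865), returning to the start.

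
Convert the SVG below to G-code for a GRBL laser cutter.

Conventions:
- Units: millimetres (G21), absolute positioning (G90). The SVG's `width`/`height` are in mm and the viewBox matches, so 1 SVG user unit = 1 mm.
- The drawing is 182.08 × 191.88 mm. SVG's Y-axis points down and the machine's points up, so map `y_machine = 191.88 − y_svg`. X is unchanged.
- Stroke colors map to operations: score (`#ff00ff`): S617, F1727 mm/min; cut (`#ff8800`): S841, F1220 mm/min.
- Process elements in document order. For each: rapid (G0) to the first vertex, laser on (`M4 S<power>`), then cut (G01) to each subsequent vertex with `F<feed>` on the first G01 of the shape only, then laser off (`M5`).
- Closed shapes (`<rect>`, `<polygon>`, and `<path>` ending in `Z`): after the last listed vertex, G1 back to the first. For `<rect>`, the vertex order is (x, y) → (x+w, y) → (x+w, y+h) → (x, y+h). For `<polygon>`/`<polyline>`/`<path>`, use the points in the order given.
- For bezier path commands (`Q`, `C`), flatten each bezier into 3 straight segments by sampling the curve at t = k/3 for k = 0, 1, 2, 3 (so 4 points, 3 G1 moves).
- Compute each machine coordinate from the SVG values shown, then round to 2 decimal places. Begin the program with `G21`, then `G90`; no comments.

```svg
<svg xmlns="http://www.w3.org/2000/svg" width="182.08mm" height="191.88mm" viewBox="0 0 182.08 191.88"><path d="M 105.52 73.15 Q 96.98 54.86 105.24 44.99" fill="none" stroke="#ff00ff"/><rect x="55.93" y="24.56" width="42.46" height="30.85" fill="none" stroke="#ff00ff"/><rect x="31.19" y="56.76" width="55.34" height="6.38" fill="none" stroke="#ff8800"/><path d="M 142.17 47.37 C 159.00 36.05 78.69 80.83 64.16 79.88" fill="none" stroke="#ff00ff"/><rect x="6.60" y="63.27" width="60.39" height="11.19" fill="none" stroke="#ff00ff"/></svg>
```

1 u = 1 mm; y_m = 191.88 − y.

[1] `<path>` quadratic bezier, #ff00ff→score S617 F1727: (105.52,118.73) → (101.69,129.99) → (101.60,139.37) → (105.24,146.89)

[2] `<rect>` rectangle, #ff00ff→score S617 F1727: (55.93,167.32) → (98.39,167.32) → (98.39,136.47) → (55.93,136.47) → (55.93,167.32) (closed)

[3] `<rect>` rectangle, #ff8800→cut S841 F1220: (31.19,135.12) → (86.53,135.12) → (86.53,128.74) → (31.19,128.74) → (31.19,135.12) (closed)

[4] `<path>` cubic bezier, #ff00ff→score S617 F1727: (142.17,144.51) → (132.65,140.90) → (94.58,122.52) → (64.16,112.00)

[5] `<rect>` rectangle, #ff00ff→score S617 F1727: (6.60,128.61) → (66.99,128.61) → (66.99,117.42) → (6.60,117.42) → (6.60,128.61) (closed)

G21
G90
G0 X105.52 Y118.73
M4 S617
G01 X101.69 Y129.99 F1727
G01 X101.60 Y139.37
G01 X105.24 Y146.89
M5
G0 X55.93 Y167.32
M4 S617
G01 X98.39 Y167.32 F1727
G01 X98.39 Y136.47
G01 X55.93 Y136.47
G01 X55.93 Y167.32
M5
G0 X31.19 Y135.12
M4 S841
G01 X86.53 Y135.12 F1220
G01 X86.53 Y128.74
G01 X31.19 Y128.74
G01 X31.19 Y135.12
M5
G0 X142.17 Y144.51
M4 S617
G01 X132.65 Y140.90 F1727
G01 X94.58 Y122.52
G01 X64.16 Y112.00
M5
G0 X6.60 Y128.61
M4 S617
G01 X66.99 Y128.61 F1727
G01 X66.99 Y117.42
G01 X6.60 Y117.42
G01 X6.60 Y128.61
M5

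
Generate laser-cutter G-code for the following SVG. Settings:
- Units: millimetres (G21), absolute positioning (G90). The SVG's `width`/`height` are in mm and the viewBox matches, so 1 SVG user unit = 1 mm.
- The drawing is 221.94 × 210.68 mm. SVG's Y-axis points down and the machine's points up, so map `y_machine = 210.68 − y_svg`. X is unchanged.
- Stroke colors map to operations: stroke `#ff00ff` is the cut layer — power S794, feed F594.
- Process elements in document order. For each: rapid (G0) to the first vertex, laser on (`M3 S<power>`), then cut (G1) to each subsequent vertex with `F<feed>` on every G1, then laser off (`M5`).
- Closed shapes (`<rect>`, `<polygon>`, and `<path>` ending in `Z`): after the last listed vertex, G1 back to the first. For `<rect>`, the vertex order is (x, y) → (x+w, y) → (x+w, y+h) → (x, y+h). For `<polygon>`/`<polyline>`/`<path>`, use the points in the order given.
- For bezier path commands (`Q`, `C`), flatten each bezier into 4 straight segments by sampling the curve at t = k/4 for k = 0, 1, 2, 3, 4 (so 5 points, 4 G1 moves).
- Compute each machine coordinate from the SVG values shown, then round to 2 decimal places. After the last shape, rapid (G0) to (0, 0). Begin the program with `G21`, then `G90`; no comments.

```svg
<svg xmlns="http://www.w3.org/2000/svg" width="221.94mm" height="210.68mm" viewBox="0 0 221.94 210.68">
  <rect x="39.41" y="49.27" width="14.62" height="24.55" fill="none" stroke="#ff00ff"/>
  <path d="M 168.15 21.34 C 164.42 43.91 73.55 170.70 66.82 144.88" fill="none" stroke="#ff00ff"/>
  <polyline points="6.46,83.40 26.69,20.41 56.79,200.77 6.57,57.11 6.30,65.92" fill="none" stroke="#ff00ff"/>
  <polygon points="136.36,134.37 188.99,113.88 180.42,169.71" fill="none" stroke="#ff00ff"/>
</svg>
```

G21
G90
G0 X39.41 Y161.41
M3 S794
G1 X54.03 Y161.41 F594
G1 X54.03 Y136.86 F594
G1 X39.41 Y136.86 F594
G1 X39.41 Y161.41 F594
M5
G0 X168.15 Y189.34
M3 S794
G1 X151.69 Y156.88 F594
G1 X118.61 Y109.42 F594
G1 X84.97 Y71.04 F594
G1 X66.82 Y65.80 F594
M5
G0 X6.46 Y127.28
M3 S794
G1 X26.69 Y190.27 F594
G1 X56.79 Y9.91 F594
G1 X6.57 Y153.57 F594
G1 X6.30 Y144.76 F594
M5
G0 X136.36 Y76.31
M3 S794
G1 X188.99 Y96.80 F594
G1 X180.42 Y40.97 F594
G1 X136.36 Y76.31 F594
M5
G0 X0.00 Y0.00

1 u = 1 mm; y_m = 210.68 − y.

[1] `<rect>` rectangle, #ff00ff→cut S794 F594: (39.41,161.41) → (54.03,161.41) → (54.03,136.86) → (39.41,136.86) → (39.41,161.41) (closed)

[2] `<path>` cubic bezier, #ff00ff→cut S794 F594: (168.15,189.34) → (151.69,156.88) → (118.61,109.42) → (84.97,71.04) → (66.82,65.80)

[3] `<polyline>` open polyline, #ff00ff→cut S794 F594: (6.46,127.28) → (26.69,190.27) → (56.79,9.91) → (6.57,153.57) → (6.30,144.76)

[4] `<polygon>` regular polygon, #ff00ff→cut S794 F594: (136.36,76.31) → (188.99,96.80) → (180.42,40.97) → (136.36,76.31) (closed)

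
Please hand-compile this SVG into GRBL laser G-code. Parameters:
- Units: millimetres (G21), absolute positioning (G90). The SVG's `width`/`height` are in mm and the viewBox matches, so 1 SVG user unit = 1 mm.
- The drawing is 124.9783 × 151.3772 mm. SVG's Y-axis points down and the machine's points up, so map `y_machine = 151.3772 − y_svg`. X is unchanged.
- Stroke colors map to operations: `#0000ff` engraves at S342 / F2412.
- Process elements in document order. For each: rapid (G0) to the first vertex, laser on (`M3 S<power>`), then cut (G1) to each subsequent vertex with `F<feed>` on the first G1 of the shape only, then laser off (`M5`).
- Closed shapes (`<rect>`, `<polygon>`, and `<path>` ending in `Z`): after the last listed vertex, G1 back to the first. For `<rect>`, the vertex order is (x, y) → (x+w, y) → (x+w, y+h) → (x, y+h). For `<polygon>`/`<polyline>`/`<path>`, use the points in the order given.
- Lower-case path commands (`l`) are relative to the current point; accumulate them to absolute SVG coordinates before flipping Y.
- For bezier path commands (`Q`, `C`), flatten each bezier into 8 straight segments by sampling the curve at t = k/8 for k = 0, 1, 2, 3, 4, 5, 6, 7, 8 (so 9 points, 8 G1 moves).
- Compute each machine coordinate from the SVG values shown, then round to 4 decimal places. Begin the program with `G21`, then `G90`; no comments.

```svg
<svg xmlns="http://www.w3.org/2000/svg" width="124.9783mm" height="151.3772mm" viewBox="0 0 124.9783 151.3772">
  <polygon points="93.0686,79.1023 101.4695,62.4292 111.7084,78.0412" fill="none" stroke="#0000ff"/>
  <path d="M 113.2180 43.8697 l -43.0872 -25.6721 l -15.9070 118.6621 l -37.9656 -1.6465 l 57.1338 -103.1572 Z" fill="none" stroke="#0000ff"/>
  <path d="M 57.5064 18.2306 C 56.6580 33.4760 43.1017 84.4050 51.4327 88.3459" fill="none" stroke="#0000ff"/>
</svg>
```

Since the viewBox matches the mm dimensions, user units are millimetres directly. The only transform is the Y-flip y_m = 151.3772 − y_svg.

Shape 1 is a regular polygon drawn with `<polygon>`. Its stroke #0000ff means engrave at S342, F2412. After flipping Y the toolpath is (93.0686,72.2749) → (101.4695,88.9480) → (111.7084,73.3360) → (93.0686,72.2749), returning to the start.

Shape 2 is a closed polygon drawn with `<path>`. Its stroke #0000ff means engrave at S342, F2412. After flipping Y the toolpath is (113.2180,107.5075) → (70.1308,133.1796) → (54.2238,14.5175) → (16.2582,16.1640) → (73.3920,119.3212) → (113.2180,107.5075), returning to the start.

Shape 3 is a cubic bezier drawn with `<path>`. Its stroke #0000ff means engrave at S342, F2412. After flipping Y the toolpath is (57.5064,133.1466) → (56.6601,125.9184) → (55.0279,116.3136) → (53.0152,105.3011) → (51.0273,93.8498) → (49.4697,82.9283) → (48.7478,73.5055) → (49.2670,66.5502) → (51.4327,63.0313).

G21
G90
G0 X93.0686 Y72.2749
M3 S342
G1 X101.4695 Y88.9480 F2412
G1 X111.7084 Y73.3360
G1 X93.0686 Y72.2749
M5
G0 X113.2180 Y107.5075
M3 S342
G1 X70.1308 Y133.1796 F2412
G1 X54.2238 Y14.5175
G1 X16.2582 Y16.1640
G1 X73.3920 Y119.3212
G1 X113.2180 Y107.5075
M5
G0 X57.5064 Y133.1466
M3 S342
G1 X56.6601 Y125.9184 F2412
G1 X55.0279 Y116.3136
G1 X53.0152 Y105.3011
G1 X51.0273 Y93.8498
G1 X49.4697 Y82.9283
G1 X48.7478 Y73.5055
G1 X49.2670 Y66.5502
G1 X51.4327 Y63.0313
M5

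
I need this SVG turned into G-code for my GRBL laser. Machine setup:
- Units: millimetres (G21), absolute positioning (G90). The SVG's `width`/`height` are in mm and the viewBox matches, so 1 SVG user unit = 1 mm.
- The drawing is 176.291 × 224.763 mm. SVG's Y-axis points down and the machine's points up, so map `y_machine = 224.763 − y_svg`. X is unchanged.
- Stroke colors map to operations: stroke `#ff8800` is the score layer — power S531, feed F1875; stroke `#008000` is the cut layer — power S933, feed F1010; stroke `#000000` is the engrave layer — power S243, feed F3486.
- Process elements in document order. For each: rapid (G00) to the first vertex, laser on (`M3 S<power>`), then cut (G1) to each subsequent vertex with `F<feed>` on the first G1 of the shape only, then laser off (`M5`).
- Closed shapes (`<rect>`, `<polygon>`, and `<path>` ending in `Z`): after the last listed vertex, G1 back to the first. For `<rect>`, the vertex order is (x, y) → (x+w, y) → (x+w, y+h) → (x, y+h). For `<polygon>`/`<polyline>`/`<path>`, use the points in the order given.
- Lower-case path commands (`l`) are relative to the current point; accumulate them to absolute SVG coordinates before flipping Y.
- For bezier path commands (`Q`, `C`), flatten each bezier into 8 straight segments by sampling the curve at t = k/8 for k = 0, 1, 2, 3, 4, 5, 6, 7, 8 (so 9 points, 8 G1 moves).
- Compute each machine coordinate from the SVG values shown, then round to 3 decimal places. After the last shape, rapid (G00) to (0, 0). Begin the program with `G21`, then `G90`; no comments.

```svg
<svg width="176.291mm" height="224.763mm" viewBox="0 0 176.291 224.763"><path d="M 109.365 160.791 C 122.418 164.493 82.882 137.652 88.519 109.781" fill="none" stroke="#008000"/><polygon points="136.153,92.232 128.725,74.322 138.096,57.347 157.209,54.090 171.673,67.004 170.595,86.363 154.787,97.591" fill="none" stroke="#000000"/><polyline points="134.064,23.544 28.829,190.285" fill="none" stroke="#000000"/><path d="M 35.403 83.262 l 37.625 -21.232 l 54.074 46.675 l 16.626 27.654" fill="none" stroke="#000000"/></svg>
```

G21
G90
G00 X109.365 Y63.972
M3 S933
G1 X111.986 Y63.958 F1010
G1 X110.822 Y66.461
G1 X107.019 Y71.136
G1 X101.723 Y77.637
G1 X96.079 Y85.618
G1 X91.234 Y94.733
G1 X88.332 Y104.636
G1 X88.519 Y114.982
M5
G00 X136.153 Y132.531
M3 S243
G1 X128.725 Y150.441 F3486
G1 X138.096 Y167.416
G1 X157.209 Y170.673
G1 X171.673 Y157.759
G1 X170.595 Y138.400
G1 X154.787 Y127.172
G1 X136.153 Y132.531
M5
G00 X134.064 Y201.219
M3 S243
G1 X28.829 Y34.478 F3486
M5
G00 X35.403 Y141.501
M3 S243
G1 X73.028 Y162.733 F3486
G1 X127.102 Y116.058
G1 X143.728 Y88.404
M5
G00 X0.000 Y0.000

viewBox `0 0 176.291 224.763` with mm width/height → 1 unit = 1 mm. Flip: y_m = 224.763 − y_svg.

**Shape 1** — `<path>` cubic bezier, stroke `#008000` → cut (S933, F1010). Control points (SVG): P0=(109.365,160.791), P1=(122.418,164.493), P2=(82.882,137.652), P3=(88.519,109.781); sampled at t=k/8. Machine vertices: (109.365,63.972) → (111.986,63.958) → (110.822,66.461) → (107.019,71.136) → (101.723,77.637) → (96.079,85.618) → (91.234,94.733) → (88.332,104.636) → (88.519,114.982). Open path.

**Shape 2** — `<polygon>` regular polygon, stroke `#000000` → engrave (S243, F3486). Machine vertices: (136.153,132.531) → (128.725,150.441) → (138.096,167.416) → (157.209,170.673) → (171.673,157.759) → (170.595,138.400) → (154.787,127.172) → (136.153,132.531). Closed: final G1 returns to the first vertex.

**Shape 3** — `<polyline>` line segment, stroke `#000000` → engrave (S243, F3486). Machine vertices: (134.064,201.219) → (28.829,34.478). Open path.

**Shape 4** — `<path>` open polyline, stroke `#000000` → engrave (S243, F3486). Machine vertices: (35.403,141.501) → (73.028,162.733) → (127.102,116.058) → (143.728,88.404). Open path.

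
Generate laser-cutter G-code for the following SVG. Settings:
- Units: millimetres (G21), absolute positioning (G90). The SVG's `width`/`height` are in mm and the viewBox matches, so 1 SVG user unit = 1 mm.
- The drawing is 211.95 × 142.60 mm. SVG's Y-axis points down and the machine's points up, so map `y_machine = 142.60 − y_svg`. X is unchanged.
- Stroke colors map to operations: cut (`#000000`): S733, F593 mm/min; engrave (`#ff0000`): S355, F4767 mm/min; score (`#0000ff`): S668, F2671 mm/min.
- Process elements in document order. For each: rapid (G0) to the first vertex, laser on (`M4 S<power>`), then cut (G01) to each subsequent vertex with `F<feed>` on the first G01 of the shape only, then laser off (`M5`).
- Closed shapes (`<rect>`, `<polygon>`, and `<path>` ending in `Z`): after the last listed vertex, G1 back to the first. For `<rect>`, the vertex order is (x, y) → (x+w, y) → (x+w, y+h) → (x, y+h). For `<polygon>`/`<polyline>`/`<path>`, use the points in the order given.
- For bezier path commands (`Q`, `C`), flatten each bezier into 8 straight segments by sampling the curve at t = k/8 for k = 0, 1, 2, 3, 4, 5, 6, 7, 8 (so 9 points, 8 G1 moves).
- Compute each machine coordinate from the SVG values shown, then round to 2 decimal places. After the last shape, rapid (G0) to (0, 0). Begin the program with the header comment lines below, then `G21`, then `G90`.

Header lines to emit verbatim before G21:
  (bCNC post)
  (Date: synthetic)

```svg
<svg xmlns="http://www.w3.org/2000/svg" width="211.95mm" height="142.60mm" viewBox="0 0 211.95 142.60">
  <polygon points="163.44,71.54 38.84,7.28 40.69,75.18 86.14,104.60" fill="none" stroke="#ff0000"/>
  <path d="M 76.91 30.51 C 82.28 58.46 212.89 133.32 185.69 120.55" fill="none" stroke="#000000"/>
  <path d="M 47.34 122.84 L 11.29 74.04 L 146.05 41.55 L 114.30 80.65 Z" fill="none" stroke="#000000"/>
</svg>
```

1 u = 1 mm; y_m = 142.60 − y.

[1] `<polygon>` closed polygon, #ff0000→engrave S355 F4767: (163.44,71.06) → (38.84,135.32) → (40.69,67.42) → (86.14,38.00) → (163.44,71.06) (closed)

[2] `<path>` cubic bezier, #000000→cut S733 F593: (76.91,112.09) → (84.24,99.67) → (100.00,84.43) → (120.86,67.95) → (143.51,51.80) → (164.64,37.56) → (180.92,26.80) → (189.05,21.11) → (185.69,22.05)

[3] `<path>` closed polygon, #000000→cut S733 F593: (47.34,19.76) → (11.29,68.56) → (146.05,101.05) → (114.30,61.95) → (47.34,19.76) (closed)

(bCNC post)
(Date: synthetic)
G21
G90
G0 X163.44 Y71.06
M4 S355
G01 X38.84 Y135.32 F4767
G01 X40.69 Y67.42
G01 X86.14 Y38.00
G01 X163.44 Y71.06
M5
G0 X76.91 Y112.09
M4 S733
G01 X84.24 Y99.67 F593
G01 X100.00 Y84.43
G01 X120.86 Y67.95
G01 X143.51 Y51.80
G01 X164.64 Y37.56
G01 X180.92 Y26.80
G01 X189.05 Y21.11
G01 X185.69 Y22.05
M5
G0 X47.34 Y19.76
M4 S733
G01 X11.29 Y68.56 F593
G01 X146.05 Y101.05
G01 X114.30 Y61.95
G01 X47.34 Y19.76
M5
G0 X0.00 Y0.00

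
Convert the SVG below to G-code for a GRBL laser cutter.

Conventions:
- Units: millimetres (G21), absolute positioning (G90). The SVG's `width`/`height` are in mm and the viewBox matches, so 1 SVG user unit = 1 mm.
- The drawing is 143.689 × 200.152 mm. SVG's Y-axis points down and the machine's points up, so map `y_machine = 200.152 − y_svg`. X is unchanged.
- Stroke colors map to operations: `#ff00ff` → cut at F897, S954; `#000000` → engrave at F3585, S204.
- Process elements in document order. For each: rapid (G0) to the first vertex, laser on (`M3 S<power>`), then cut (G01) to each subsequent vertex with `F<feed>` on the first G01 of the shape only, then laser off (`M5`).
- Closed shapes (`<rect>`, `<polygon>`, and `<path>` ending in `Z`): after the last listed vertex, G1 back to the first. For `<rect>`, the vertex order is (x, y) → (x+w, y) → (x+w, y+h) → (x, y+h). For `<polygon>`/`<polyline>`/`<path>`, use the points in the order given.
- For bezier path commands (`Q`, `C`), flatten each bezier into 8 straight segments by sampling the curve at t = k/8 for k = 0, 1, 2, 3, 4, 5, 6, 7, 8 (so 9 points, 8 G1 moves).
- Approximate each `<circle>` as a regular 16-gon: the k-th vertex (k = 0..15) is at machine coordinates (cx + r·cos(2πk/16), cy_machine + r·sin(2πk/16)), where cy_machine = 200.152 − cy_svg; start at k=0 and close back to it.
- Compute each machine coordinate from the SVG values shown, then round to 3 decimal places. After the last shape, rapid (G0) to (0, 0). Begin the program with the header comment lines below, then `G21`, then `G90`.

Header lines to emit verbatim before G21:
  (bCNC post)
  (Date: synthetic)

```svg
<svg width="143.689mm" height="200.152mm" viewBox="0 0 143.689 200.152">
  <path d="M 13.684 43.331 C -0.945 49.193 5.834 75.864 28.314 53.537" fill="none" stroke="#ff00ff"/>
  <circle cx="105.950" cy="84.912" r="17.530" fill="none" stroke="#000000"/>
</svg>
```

(bCNC post)
(Date: synthetic)
G21
G90
G0 X13.684 Y156.821
M3 S954
G01 X9.190 Y153.784 F897
G01 X6.637 Y149.614
G01 X5.957 Y145.129
G01 X7.083 Y141.147
G01 X9.949 Y138.487
G01 X14.487 Y137.966
G01 X20.631 Y140.403
G01 X28.314 Y146.615
M5
G0 X123.480 Y115.240
M3 S204
G01 X122.146 Y121.948 F3585
G01 X118.346 Y127.636
G01 X112.658 Y131.436
G01 X105.950 Y132.770
G01 X99.242 Y131.436
G01 X93.554 Y127.636
G01 X89.754 Y121.948
G01 X88.420 Y115.240
G01 X89.754 Y108.532
G01 X93.554 Y102.844
G01 X99.242 Y99.044
G01 X105.950 Y97.710
G01 X112.658 Y99.044
G01 X118.346 Y102.844
G01 X122.146 Y108.532
G01 X123.480 Y115.240
M5
G0 X0.000 Y0.000

1 u = 1 mm; y_m = 200.152 − y.

[1] `<path>` cubic bezier, #ff00ff→cut S954 F897: (13.684,156.821) → (9.190,153.784) → (6.637,149.614) → (5.957,145.129) → (7.083,141.147) → (9.949,138.487) → (14.487,137.966) → (20.631,140.403) → (28.314,146.615)

[2] `<circle>` circle, #000000→engrave S204 F3585: (123.480,115.240) → (122.146,121.948) → (118.346,127.636) → (112.658,131.436) → (105.950,132.770) → (99.242,131.436) → (93.554,127.636) → (89.754,121.948) → (88.420,115.240) → (89.754,108.532) → (93.554,102.844) → (99.242,99.044) → (105.950,97.710) → (112.658,99.044) → (118.346,102.844) → (122.146,108.532) → (123.480,115.240) (closed)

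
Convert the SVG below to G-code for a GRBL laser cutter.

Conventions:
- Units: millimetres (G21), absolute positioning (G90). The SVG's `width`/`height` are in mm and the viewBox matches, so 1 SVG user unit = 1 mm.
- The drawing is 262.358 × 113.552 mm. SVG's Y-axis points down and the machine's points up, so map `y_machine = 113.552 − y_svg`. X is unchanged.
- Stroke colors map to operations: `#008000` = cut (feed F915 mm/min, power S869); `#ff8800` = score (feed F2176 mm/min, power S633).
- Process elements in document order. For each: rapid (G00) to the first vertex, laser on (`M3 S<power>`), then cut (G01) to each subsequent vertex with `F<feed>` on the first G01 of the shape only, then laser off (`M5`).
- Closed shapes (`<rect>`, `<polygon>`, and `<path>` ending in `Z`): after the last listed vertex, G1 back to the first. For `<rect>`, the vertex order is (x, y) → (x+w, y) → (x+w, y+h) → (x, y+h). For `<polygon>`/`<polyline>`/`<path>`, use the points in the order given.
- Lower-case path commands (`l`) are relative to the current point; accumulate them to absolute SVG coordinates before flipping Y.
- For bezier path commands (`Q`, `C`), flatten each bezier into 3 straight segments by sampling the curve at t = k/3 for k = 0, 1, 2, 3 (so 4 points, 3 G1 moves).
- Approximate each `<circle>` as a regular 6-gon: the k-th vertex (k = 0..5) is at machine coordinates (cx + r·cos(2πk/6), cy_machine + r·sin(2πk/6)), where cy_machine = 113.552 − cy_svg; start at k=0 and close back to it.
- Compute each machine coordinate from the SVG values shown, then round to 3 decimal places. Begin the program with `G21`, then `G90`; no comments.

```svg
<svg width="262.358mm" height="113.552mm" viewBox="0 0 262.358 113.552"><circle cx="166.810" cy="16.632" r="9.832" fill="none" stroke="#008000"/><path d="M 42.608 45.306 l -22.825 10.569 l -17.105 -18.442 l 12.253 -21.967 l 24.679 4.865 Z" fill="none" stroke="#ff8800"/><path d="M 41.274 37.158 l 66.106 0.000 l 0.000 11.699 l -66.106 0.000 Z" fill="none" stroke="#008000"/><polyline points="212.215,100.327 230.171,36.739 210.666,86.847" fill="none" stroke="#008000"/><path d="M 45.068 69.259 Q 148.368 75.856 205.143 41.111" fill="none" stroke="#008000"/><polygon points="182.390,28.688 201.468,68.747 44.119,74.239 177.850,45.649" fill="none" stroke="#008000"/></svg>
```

1 u = 1 mm; y_m = 113.552 − y.

[1] `<circle>` circle, #008000→cut S869 F915: (176.642,96.920) → (171.726,105.435) → (161.894,105.435) → (156.978,96.920) → (161.894,88.405) → (171.726,88.405) → (176.642,96.920) (closed)

[2] `<path>` regular polygon, #ff8800→score S633 F2176: (42.608,68.246) → (19.783,57.677) → (2.678,76.119) → (14.931,98.086) → (39.610,93.221) → (42.608,68.246) (closed)

[3] `<path>` rectangle, #008000→cut S869 F915: (41.274,76.394) → (107.380,76.394) → (107.380,64.695) → (41.274,64.695) → (41.274,76.394) (closed)

[4] `<polyline>` open polyline, #008000→cut S869 F915: (212.215,13.225) → (230.171,76.813) → (210.666,26.705)

[5] `<path>` quadratic bezier, #008000→cut S869 F915: (45.068,44.293) → (108.765,44.489) → (162.124,53.871) → (205.143,72.441)

[6] `<polygon>` closed polygon, #008000→cut S869 F915: (182.390,84.864) → (201.468,44.805) → (44.119,39.313) → (177.850,67.903) → (182.390,84.864) (closed)

G21
G90
G00 X176.642 Y96.920
M3 S869
G01 X171.726 Y105.435 F915
G01 X161.894 Y105.435
G01 X156.978 Y96.920
G01 X161.894 Y88.405
G01 X171.726 Y88.405
G01 X176.642 Y96.920
M5
G00 X42.608 Y68.246
M3 S633
G01 X19.783 Y57.677 F2176
G01 X2.678 Y76.119
G01 X14.931 Y98.086
G01 X39.610 Y93.221
G01 X42.608 Y68.246
M5
G00 X41.274 Y76.394
M3 S869
G01 X107.380 Y76.394 F915
G01 X107.380 Y64.695
G01 X41.274 Y64.695
G01 X41.274 Y76.394
M5
G00 X212.215 Y13.225
M3 S869
G01 X230.171 Y76.813 F915
G01 X210.666 Y26.705
M5
G00 X45.068 Y44.293
M3 S869
G01 X108.765 Y44.489 F915
G01 X162.124 Y53.871
G01 X205.143 Y72.441
M5
G00 X182.390 Y84.864
M3 S869
G01 X201.468 Y44.805 F915
G01 X44.119 Y39.313
G01 X177.850 Y67.903
G01 X182.390 Y84.864
M5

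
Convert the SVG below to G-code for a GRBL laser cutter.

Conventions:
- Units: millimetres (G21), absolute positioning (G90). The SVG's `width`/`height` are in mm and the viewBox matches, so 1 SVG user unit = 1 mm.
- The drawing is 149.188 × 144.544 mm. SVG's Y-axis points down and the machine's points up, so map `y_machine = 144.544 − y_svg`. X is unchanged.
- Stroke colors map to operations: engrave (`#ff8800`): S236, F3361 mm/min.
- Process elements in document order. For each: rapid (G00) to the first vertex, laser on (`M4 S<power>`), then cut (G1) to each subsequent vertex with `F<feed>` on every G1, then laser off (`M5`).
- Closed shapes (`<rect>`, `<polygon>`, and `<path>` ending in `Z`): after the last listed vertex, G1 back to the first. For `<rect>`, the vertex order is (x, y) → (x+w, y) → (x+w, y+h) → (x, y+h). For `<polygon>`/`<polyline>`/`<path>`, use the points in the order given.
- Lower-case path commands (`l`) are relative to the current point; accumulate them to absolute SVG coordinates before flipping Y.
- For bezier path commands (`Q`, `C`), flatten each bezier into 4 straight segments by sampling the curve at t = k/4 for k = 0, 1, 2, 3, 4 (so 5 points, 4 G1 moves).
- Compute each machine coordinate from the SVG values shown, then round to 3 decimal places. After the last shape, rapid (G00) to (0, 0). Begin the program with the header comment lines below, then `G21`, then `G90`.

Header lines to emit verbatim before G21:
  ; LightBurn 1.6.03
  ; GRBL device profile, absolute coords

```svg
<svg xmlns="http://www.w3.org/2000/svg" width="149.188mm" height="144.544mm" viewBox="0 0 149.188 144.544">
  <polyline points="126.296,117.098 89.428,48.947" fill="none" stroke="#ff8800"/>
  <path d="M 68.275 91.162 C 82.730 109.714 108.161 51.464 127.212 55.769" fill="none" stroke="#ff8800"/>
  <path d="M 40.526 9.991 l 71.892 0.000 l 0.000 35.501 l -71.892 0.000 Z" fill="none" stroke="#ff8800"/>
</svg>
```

1 u = 1 mm; y_m = 144.544 − y.

[1] `<polyline>` line segment, #ff8800→engrave S236 F3361: (126.296,27.446) → (89.428,95.597)

[2] `<path>` cubic bezier, #ff8800→engrave S236 F3361: (68.275,53.382) → (80.903,51.691) → (96.020,65.736) → (111.999,82.452) → (127.212,88.775)

[3] `<path>` rectangle, #ff8800→engrave S236 F3361: (40.526,134.553) → (112.418,134.553) → (112.418,99.052) → (40.526,99.052) → (40.526,134.553) (closed)

; LightBurn 1.6.03
; GRBL device profile, absolute coords
G21
G90
G00 X126.296 Y27.446
M4 S236
G1 X89.428 Y95.597 F3361
M5
G00 X68.275 Y53.382
M4 S236
G1 X80.903 Y51.691 F3361
G1 X96.020 Y65.736 F3361
G1 X111.999 Y82.452 F3361
G1 X127.212 Y88.775 F3361
M5
G00 X40.526 Y134.553
M4 S236
G1 X112.418 Y134.553 F3361
G1 X112.418 Y99.052 F3361
G1 X40.526 Y99.052 F3361
G1 X40.526 Y134.553 F3361
M5
G00 X0.000 Y0.000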